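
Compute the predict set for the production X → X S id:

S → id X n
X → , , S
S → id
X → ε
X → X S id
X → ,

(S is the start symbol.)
PREDICT(X → X S id) = (FIRST(RHS) \ {ε}) ∪ (FOLLOW(X) if ε ∈ FIRST(RHS), i.e. RHS ⇒* ε)
FIRST(X) = { ',', 'id', ε }
FIRST(S) = { 'id' }
FIRST(X S id) = { ',', 'id' }
ε ∉ FIRST(X S id), so FOLLOW(X) is not added.
PREDICT(X → X S id) = { ',', 'id' }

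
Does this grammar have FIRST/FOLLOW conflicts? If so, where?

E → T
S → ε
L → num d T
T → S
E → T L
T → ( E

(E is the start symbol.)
Nullable non-terminals: E, S, T.
FIRST sets used below: FIRST(T) = { '(', ε }, FIRST(L) = { 'num' }, FIRST(S) = { ε }

E: nullable alternative(s) E → T; FOLLOW(E) = { $, 'num' }
  E → T: FIRST \ {ε} = { '(' } — this is the only nullable alternative, skip
  E → T L: FIRST \ {ε} = { '(', 'num' } — overlaps FOLLOW(E) on { 'num' }: CONFLICT
S has a nullable alternative but only one production, so nothing to check.

T: nullable alternative(s) T → S; FOLLOW(T) = { $, 'num' }
  T → S: FIRST \ {ε} = { } — this is the only nullable alternative, skip
  T → ( E: FIRST \ {ε} = { '(' } — disjoint from FOLLOW(T)

L has no nullable alternative, so no FIRST/FOLLOW check is needed there.

So the grammar has 1 FIRST/FOLLOW conflict (marked CONFLICT above).

Answer: Yes. E → T L with FOLLOW(E) on { 'num' }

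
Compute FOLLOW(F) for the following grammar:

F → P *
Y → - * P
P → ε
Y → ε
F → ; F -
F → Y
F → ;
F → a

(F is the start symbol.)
F is the start symbol, so $ ∈ FOLLOW(F).
In F → ; F -: F is followed by '-', add FIRST('-') \ {ε} = { '-' }

Taking the union: FOLLOW(F) = { $, '-' }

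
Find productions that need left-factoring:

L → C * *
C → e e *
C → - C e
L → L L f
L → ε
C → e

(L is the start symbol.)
Left-factoring is needed when two productions for the same non-terminal
share a common prefix on the right-hand side.

Productions for L:
  L → C * *
  L → L L f
  L → ε
Productions for C:
  C → e e *
  C → - C e
  C → e

Found common prefix 'e' in productions for C

Answer: Yes, C has productions with common prefix 'e'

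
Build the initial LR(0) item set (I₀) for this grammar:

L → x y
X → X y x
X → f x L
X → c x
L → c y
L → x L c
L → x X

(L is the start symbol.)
First, augment the grammar with L' → L
I₀ = CLOSURE({ [L' → . L] }):
  [L' → . L] has the dot before L: add [L → . x y], [L → . c y], [L → . x L c], [L → . x X]
No further items can be added.

I₀ = { [L → . c y], [L → . x L c], [L → . x X], [L → . x y], [L' → . L] }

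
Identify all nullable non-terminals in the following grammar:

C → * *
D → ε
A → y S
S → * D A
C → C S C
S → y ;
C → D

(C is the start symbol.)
A non-terminal is nullable if it can derive ε (the empty string): either it has an ε-production, or it has a production whose right-hand side consists entirely of nullable non-terminals.

ε-productions: D → ε
So D is immediately nullable.
C → D: every symbol on the right is nullable, so C is nullable too.
No further non-terminal can be added: every production for the remaining non-terminals contains a terminal or a non-nullable non-terminal.
Nullable = { 'C', 'D' }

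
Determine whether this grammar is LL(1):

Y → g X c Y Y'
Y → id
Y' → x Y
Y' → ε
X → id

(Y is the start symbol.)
No. Predict set conflict for Y': { 'x' }

A grammar is LL(1) if for each non-terminal N with multiple productions, the predict sets of those productions are pairwise disjoint, where PREDICT(N → α) = (FIRST(α) \ {ε}) ∪ (FOLLOW(N) if α ⇒* ε).

Relevant sets:
  FOLLOW(Y') = { $, 'x' }

For Y:
  PREDICT(Y → g X c Y Y') = { 'g' }
  PREDICT(Y → id) = { 'id' }
For Y':
  PREDICT(Y' → x Y) = { 'x' }
  PREDICT(Y' → ε) = { $, 'x' }
X has a single production, so nothing to check there.

Conflict found: Predict set conflict for Y': { 'x' }
The grammar is NOT LL(1).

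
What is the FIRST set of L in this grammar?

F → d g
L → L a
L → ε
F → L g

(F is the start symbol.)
{ 'a', ε }

To compute FIRST(L), examine every production with L on the left-hand side, reading each right-hand side left to right until a non-nullable symbol is reached.

From L → L a:
  - L is the symbol being defined: contributes nothing new
    L is nullable, so continue to the next symbol
  - a is a terminal: add 'a' and stop
From L → ε:
  - ε-production, so ε ∈ FIRST(L)

Collecting: FIRST(L) = { 'a', ε }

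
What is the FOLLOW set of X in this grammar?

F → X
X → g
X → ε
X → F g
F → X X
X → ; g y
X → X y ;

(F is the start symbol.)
In F → X: X is at the end, add FOLLOW(F)
In F → X X: X is followed by X, add FIRST(X) \ {ε} = { ';', 'g', 'y' }
  X is nullable, so also add FOLLOW(F)
In F → X X: X is at the end, add FOLLOW(F)
In X → X y ;: X is followed by y ';', add FIRST(y ';') \ {ε} = { 'y' }

The FOLLOW sets referred to above (computed the same way, to a fixed point):
  FOLLOW(F) = { $, 'g' }

Taking the union: FOLLOW(X) = { $, ';', 'g', 'y' }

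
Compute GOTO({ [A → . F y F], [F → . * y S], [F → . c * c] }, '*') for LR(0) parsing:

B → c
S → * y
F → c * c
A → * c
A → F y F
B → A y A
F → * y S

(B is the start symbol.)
GOTO(I, '*') = CLOSURE({ [A → αX.β] : [A → α.Xβ] ∈ I, X = '*' })

Items with dot before '*', with the dot advanced:
  [F → . * y S] → [F → * . y S]
Closure adds nothing (no advanced item has the dot before a non-terminal).

GOTO = { [F → * . y S] }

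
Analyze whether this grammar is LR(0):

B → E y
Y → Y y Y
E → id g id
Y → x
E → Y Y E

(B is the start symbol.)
A grammar is LR(0) if no state in the canonical LR(0) collection has:
  - both a shift item (dot before a terminal) and a complete item (shift-reduce conflict), or
  - two or more complete items (reduce-reduce conflict; the accept item [B' → B .] counts as a complete item here).

Augment with B' → B and build the canonical LR(0) collection (I0 = CLOSURE({[B' → . B]}), then GOTO on every symbol after a dot until no new states appear). It has 13 states:
  I0: { [B → . E y], [B' → . B], [E → . Y Y E], [E → . id g id], [Y → . Y y Y], [Y → . x] }  — shift
  I1: { [B' → B .] }  — accept
  I2: { [B → E . y] }  — shift
  I3: { [E → Y . Y E], [Y → . Y y Y], [Y → . x], [Y → Y . y Y] }  — shift
  I4: { [E → id . g id] }  — shift
  I5: { [Y → x .] }  — reduce
  I6: { [E → id g . id] }  — shift
  I7: { [E → id g id .] }  — reduce
  I8: { [E → . Y Y E], [E → . id g id], [E → Y Y . E], [Y → . Y y Y], [Y → . x], [Y → Y . y Y] }  — shift
  I9: { [Y → . Y y Y], [Y → . x], [Y → Y y . Y] }  — shift
  I10: { [Y → Y . y Y], [Y → Y y Y .] }  — shift, reduce
  I11: { [E → Y Y E .] }  — reduce
  I12: { [B → E y .] }  — reduce

Conflict in state I10:
  Shift-reduce conflict between [Y → Y y Y .] and [Y → Y . y Y]
So the grammar is NOT LR(0).

Answer: No. Shift-reduce conflict between [Y → Y y Y .] and [Y → Y . y Y]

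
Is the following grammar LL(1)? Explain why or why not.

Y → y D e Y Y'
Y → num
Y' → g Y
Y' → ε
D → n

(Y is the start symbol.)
No. Predict set conflict for Y': { 'g' }

A grammar is LL(1) if for each non-terminal N with multiple productions, the predict sets of those productions are pairwise disjoint, where PREDICT(N → α) = (FIRST(α) \ {ε}) ∪ (FOLLOW(N) if α ⇒* ε).

Relevant sets:
  FOLLOW(Y') = { $, 'g' }

For Y:
  PREDICT(Y → y D e Y Y') = { 'y' }
  PREDICT(Y → num) = { 'num' }
For Y':
  PREDICT(Y' → g Y) = { 'g' }
  PREDICT(Y' → ε) = { $, 'g' }
D has a single production, so nothing to check there.

Conflict found: Predict set conflict for Y': { 'g' }
The grammar is NOT LL(1).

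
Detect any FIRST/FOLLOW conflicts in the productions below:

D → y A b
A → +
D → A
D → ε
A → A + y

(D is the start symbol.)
No FIRST/FOLLOW conflicts.

Nullable non-terminals: D.
FIRST sets used below: FIRST(A) = { '+' }

D: nullable alternative(s) D → ε; FOLLOW(D) = { $ }
  D → y A b: FIRST \ {ε} = { 'y' } — disjoint from FOLLOW(D)
  D → A: FIRST \ {ε} = { '+' } — disjoint from FOLLOW(D)
  D → ε: FIRST \ {ε} = { } — this is the only nullable alternative, skip

A has no nullable alternative, so no FIRST/FOLLOW check is needed there.

No FIRST/FOLLOW conflicts found.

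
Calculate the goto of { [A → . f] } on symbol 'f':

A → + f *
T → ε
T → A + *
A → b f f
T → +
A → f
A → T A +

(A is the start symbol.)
{ [A → f .] }

GOTO(I, 'f') = CLOSURE({ [A → αX.β] : [A → α.Xβ] ∈ I, X = 'f' })

Items with dot before 'f', with the dot advanced:
  [A → . f] → [A → f .]
Closure adds nothing (no advanced item has the dot before a non-terminal).

GOTO = { [A → f .] }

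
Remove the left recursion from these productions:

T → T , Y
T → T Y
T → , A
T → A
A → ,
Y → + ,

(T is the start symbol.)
T → , A T'
T → A T'
T' → , Y T'
T' → Y T'
T' → ε
A → ,
Y → + ,

T is directly left-recursive. The standard transformation for
  A → A α₁ | ... | A α_m | β₁ | ... | β_n
is
  A  → β₁ A' | ... | β_n A'
  A' → α₁ A' | ... | α_m A' | ε

T → , A becomes T → , A T'
T → A becomes T → A T'
T → T , Y becomes T' → , Y T'
T → T Y becomes T' → Y T'
Add T' → ε

Productions for other non-terminals are unchanged:
  A → ,
  Y → + ,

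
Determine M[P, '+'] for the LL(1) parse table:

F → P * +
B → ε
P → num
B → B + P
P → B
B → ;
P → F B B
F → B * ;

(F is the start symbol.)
To find M[P, '+'], we find productions for P where '+' is in the predict set (PREDICT(N → α) = (FIRST(α) \ {ε}) ∪ (FOLLOW(N) if α ⇒* ε)).

Relevant sets:
  FIRST(B) = { '+', ';', ε }
  FIRST(F) = { '*', '+', ';', 'num' }
  FOLLOW(P) = { '*', '+', ';' }

P → num: PREDICT = { 'num' }
P → B: PREDICT = { '*', '+', ';' }
  '+' is in predict set, so this production goes in M[P, '+']
P → F B B: PREDICT = { '*', '+', ';', 'num' }
  '+' is in predict set, so this production goes in M[P, '+']

M[P, '+'] = P → B, P → F B B  (a multiply-defined cell — the grammar is not LL(1))

Answer: P → B, P → F B B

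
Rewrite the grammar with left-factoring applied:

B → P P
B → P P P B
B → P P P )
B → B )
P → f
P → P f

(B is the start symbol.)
B → P P B'
B' → ε
B' → P B''
B'' → B
B'' → )
B → B )
P → f
P → P f

Left-factoring transforms A → αβ₁ | αβ₂ into A → αA' and A' → β₁ | β₂
(α is the longest common prefix among the alternatives). Repeat until
no nonterminal has two alternatives with a common prefix.

Round 1: B has alternatives sharing prefix 'P P'. Introduce B': B → P P B'
  Add: B' → ε
  Add: B' → P B
  Add: B' → P )

Round 2: B' has alternatives sharing prefix 'P'. Introduce B'': B' → P B''
  Add: B'' → B
  Add: B'' → )

No remaining common prefixes — done.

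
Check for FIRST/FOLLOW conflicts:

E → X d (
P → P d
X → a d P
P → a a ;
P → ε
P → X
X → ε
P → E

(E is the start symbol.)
Yes. P → P d with FOLLOW(P) on { 'd' }; P → E with FOLLOW(P) on { 'd' }

Nullable non-terminals: P, X.
FIRST sets used below: FIRST(P) = { 'a', 'd', ε }, FIRST(X) = { 'a', ε }, FIRST(E) = { 'a', 'd' }

P: nullable alternative(s) P → ε, P → X; FOLLOW(P) = { 'd' }
  P → P d: FIRST \ {ε} = { 'a', 'd' } — overlaps FOLLOW(P) on { 'd' }: CONFLICT
  P → a a ;: FIRST \ {ε} = { 'a' } — disjoint from FOLLOW(P)
  P → ε: FIRST \ {ε} = { } — disjoint from FOLLOW(P)
  P → X: FIRST \ {ε} = { 'a' } — disjoint from FOLLOW(P)
  P → E: FIRST \ {ε} = { 'a', 'd' } — overlaps FOLLOW(P) on { 'd' }: CONFLICT

X: nullable alternative(s) X → ε; FOLLOW(X) = { 'd' }
  X → a d P: FIRST \ {ε} = { 'a' } — disjoint from FOLLOW(X)
  X → ε: FIRST \ {ε} = { } — this is the only nullable alternative, skip

E has no nullable alternative, so no FIRST/FOLLOW check is needed there.

So the grammar has 2 FIRST/FOLLOW conflicts (marked CONFLICT above).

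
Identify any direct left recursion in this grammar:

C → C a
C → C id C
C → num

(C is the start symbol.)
Yes, C is left-recursive

Direct left recursion occurs when N → N α for some non-terminal N (the right-hand side begins with the left-hand side itself).

C → C a: LEFT RECURSIVE (starts with C)
C → C id C: LEFT RECURSIVE (starts with C)
C → num: starts with num

The grammar has direct left recursion on: C.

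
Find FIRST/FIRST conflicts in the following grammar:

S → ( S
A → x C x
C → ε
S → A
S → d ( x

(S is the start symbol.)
No FIRST/FIRST conflicts.

A FIRST/FIRST conflict occurs when two productions N → α and N → β for the same non-terminal have FIRST(α) ∩ FIRST(β) ≠ ∅ (with ε ∈ FIRST of a nullable right-hand side, so two nullable alternatives also conflict).

FIRST sets of the non-terminals at (or reachable through a nullable prefix from) the front of some alternative:
  FIRST(A) = { 'x' }

Productions for S:
  S → ( S: FIRST = { '(' }
  S → A: FIRST = { 'x' }
  S → d ( x: FIRST = { 'd' }
A, C have only one production, so no FIRST/FIRST conflict is possible there.

All alternatives of each non-terminal have pairwise disjoint FIRST sets.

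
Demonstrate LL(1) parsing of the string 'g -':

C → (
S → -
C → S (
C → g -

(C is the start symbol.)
LL(1) parsing maintains a stack (initially the start symbol over $) and the input. At each step: if the stack top is a terminal, match it against the current input token; if it is a non-terminal N, replace it with the RHS of M[N, lookahead] (the unique production whose predict set contains the lookahead).

Stack is shown with the top on the left.

Stack  Input  Action
--------------------
C $    g - $  output C → g -
g - $  g - $  match 'g'
- $    - $    match '-'
$      $      accept

The string is accepted.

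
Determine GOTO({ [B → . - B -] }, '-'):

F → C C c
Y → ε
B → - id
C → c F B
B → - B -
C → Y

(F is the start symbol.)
{ [B → - . B -], [B → . - B -], [B → . - id] }

GOTO(I, '-') = CLOSURE({ [A → αX.β] : [A → α.Xβ] ∈ I, X = '-' })

Items with dot before '-', with the dot advanced:
  [B → . - B -] → [B → - . B -]
Closure of the advanced items:
  [B → - . B -] has the dot before B: add [B → . - id], [B → . - B -]

GOTO = { [B → - . B -], [B → . - B -], [B → . - id] }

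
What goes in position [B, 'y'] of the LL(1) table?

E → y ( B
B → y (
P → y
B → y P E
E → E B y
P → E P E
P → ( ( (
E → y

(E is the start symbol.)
To find M[B, 'y'], we find productions for B where 'y' is in the predict set (PREDICT(N → α) = (FIRST(α) \ {ε}) ∪ (FOLLOW(N) if α ⇒* ε)).

B → y (: PREDICT = { 'y' }
  'y' is in predict set, so this production goes in M[B, 'y']
B → y P E: PREDICT = { 'y' }
  'y' is in predict set, so this production goes in M[B, 'y']

M[B, 'y'] = B → y (, B → y P E  (a multiply-defined cell — the grammar is not LL(1))

Answer: B → y (, B → y P E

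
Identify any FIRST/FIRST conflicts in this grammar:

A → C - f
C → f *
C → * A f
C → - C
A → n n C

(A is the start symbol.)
A FIRST/FIRST conflict occurs when two productions N → α and N → β for the same non-terminal have FIRST(α) ∩ FIRST(β) ≠ ∅ (with ε ∈ FIRST of a nullable right-hand side, so two nullable alternatives also conflict).

FIRST sets of the non-terminals at (or reachable through a nullable prefix from) the front of some alternative:
  FIRST(C) = { '*', '-', 'f' }

Productions for A:
  A → C - f: FIRST = { '*', '-', 'f' }
  A → n n C: FIRST = { 'n' }
Productions for C:
  C → f *: FIRST = { 'f' }
  C → * A f: FIRST = { '*' }
  C → - C: FIRST = { '-' }

All alternatives of each non-terminal have pairwise disjoint FIRST sets.

Answer: No FIRST/FIRST conflicts.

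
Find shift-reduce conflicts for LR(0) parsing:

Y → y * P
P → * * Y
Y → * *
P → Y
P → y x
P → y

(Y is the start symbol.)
Yes — I8: [P → y .] vs [P → y . x]; I10: [Y → * * .] vs [Y → . * *]

A shift-reduce conflict occurs when an LR(0) state has both:
  - a complete (reduce) item [A → α .] (dot at the end), and
  - a shift item [B → β . c γ] (dot before a terminal).

Augment with Y' → Y and build the canonical LR(0) collection (I0 = CLOSURE({[Y' → . Y]}), then GOTO on every symbol after a dot until no new states appear). It has 13 states:
  I0: { [Y → . * *], [Y → . y * P], [Y' → . Y] }  — shift
  I1: { [Y → * . *] }  — shift
  I2: { [Y' → Y .] }  — accept
  I3: { [Y → y . * P] }  — shift
  I4: { [P → . * * Y], [P → . Y], [P → . y x], [P → . y], [Y → . * *], [Y → . y * P], [Y → y * . P] }  — shift
  I5: { [P → * . * Y], [Y → * . *] }  — shift
  I6: { [Y → y * P .] }  — reduce
  I7: { [P → Y .] }  — reduce
  I8: { [P → y . x], [P → y .], [Y → y . * P] }  — shift, reduce
  I9: { [P → y x .] }  — reduce
  I10: { [P → * * . Y], [Y → * * .], [Y → . * *], [Y → . y * P] }  — shift, reduce
  I11: { [P → * * Y .] }  — reduce
  I12: { [Y → * * .] }  — reduce

I8 contains reduce item [P → y .] and shift items [P → y . x], [Y → y . * P] — shift-reduce conflict.
I10 contains reduce item [Y → * * .] and shift items [Y → . * *], [Y → . y * P] — shift-reduce conflict.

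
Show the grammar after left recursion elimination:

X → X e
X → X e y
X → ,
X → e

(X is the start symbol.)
X is directly left-recursive. The standard transformation for
  A → A α₁ | ... | A α_m | β₁ | ... | β_n
is
  A  → β₁ A' | ... | β_n A'
  A' → α₁ A' | ... | α_m A' | ε

X → , becomes X → , X'
X → e becomes X → e X'
X → X e becomes X' → e X'
X → X e y becomes X' → e y X'
Add X' → ε

Resulting grammar:
X → , X'
X → e X'
X' → e X'
X' → e y X'
X' → ε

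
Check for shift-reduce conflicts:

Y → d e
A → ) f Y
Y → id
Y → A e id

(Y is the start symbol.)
A shift-reduce conflict occurs when an LR(0) state has both:
  - a complete (reduce) item [A → α .] (dot at the end), and
  - a shift item [B → β . c γ] (dot before a terminal).

Augment with Y' → Y and build the canonical LR(0) collection (I0 = CLOSURE({[Y' → . Y]}), then GOTO on every symbol after a dot until no new states appear). It has 11 states:
  I0: { [A → . ) f Y], [Y → . A e id], [Y → . d e], [Y → . id], [Y' → . Y] }  — shift
  I1: { [A → ) . f Y] }  — shift
  I2: { [Y → A . e id] }  — shift
  I3: { [Y' → Y .] }  — accept
  I4: { [Y → d . e] }  — shift
  I5: { [Y → id .] }  — reduce
  I6: { [Y → d e .] }  — reduce
  I7: { [Y → A e . id] }  — shift
  I8: { [Y → A e id .] }  — reduce
  I9: { [A → ) f . Y], [A → . ) f Y], [Y → . A e id], [Y → . d e], [Y → . id] }  — shift
  I10: { [A → ) f Y .] }  — reduce

No state contains both a complete item and a shift item.

Answer: No shift-reduce conflicts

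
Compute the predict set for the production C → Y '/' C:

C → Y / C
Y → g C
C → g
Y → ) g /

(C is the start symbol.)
{ ')', 'g' }

PREDICT(C → Y '/' C) = (FIRST(RHS) \ {ε}) ∪ (FOLLOW(C) if ε ∈ FIRST(RHS), i.e. RHS ⇒* ε)
FIRST(Y) = { ')', 'g' }
FIRST(Y '/' C) = { ')', 'g' }
ε ∉ FIRST(Y '/' C), so FOLLOW(C) is not added.
PREDICT(C → Y '/' C) = { ')', 'g' }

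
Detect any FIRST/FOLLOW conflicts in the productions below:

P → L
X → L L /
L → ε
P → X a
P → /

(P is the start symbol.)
A FIRST/FOLLOW conflict occurs when a non-terminal N has a nullable alternative N → β (β ⇒* ε) and another alternative N → α with FIRST(α) ∩ FOLLOW(N) ≠ ∅: on such a lookahead the parser cannot decide between expanding α and letting N vanish via β.

Nullable non-terminals: L, P.
FIRST sets used below: FIRST(L) = { ε }, FIRST(X) = { '/' }
L has a nullable alternative but only one production, so nothing to check.

P: nullable alternative(s) P → L; FOLLOW(P) = { $ }
  P → L: FIRST \ {ε} = { } — this is the only nullable alternative, skip
  P → X a: FIRST \ {ε} = { '/' } — disjoint from FOLLOW(P)
  P → /: FIRST \ {ε} = { '/' } — disjoint from FOLLOW(P)

X has no nullable alternative, so no FIRST/FOLLOW check is needed there.

No FIRST/FOLLOW conflicts found.

Answer: No FIRST/FOLLOW conflicts.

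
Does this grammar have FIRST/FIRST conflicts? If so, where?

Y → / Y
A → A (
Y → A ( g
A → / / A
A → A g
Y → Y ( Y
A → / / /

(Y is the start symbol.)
Yes. Y → '/' Y / Y → A '(' g on { '/' }; Y → '/' Y / Y → Y '(' Y on { '/' }; Y → A '(' g / Y → Y '(' Y on { '/' }; A → A '(' / A → '/' '/' A on { '/' }; A → A '(' / A → A g on { '/' }; A → A '(' / A → '/' '/' '/' on { '/' }; A → '/' '/' A / A → A g on { '/' }; A → '/' '/' A / A → '/' '/' '/' on { '/' }; A → A g / A → '/' '/' '/' on { '/' }

FIRST sets of the non-terminals at (or reachable through a nullable prefix from) the front of some alternative:
  FIRST(A) = { '/' }
  FIRST(Y) = { '/' }

Productions for Y:
  Y → / Y: FIRST = { '/' }
  Y → A ( g: FIRST = { '/' }
  Y → Y ( Y: FIRST = { '/' }
Productions for A:
  A → A (: FIRST = { '/' }
  A → / / A: FIRST = { '/' }
  A → A g: FIRST = { '/' }
  A → / / /: FIRST = { '/' }

Conflict for Y: Y → / Y and Y → A ( g
  Overlap: { '/' }
Conflict for Y: Y → / Y and Y → Y ( Y
  Overlap: { '/' }
Conflict for Y: Y → A ( g and Y → Y ( Y
  Overlap: { '/' }
Conflict for A: A → A ( and A → / / A
  Overlap: { '/' }
Conflict for A: A → A ( and A → A g
  Overlap: { '/' }
Conflict for A: A → A ( and A → / / /
  Overlap: { '/' }
Conflict for A: A → / / A and A → A g
  Overlap: { '/' }
Conflict for A: A → / / A and A → / / /
  Overlap: { '/' }
Conflict for A: A → A g and A → / / /
  Overlap: { '/' }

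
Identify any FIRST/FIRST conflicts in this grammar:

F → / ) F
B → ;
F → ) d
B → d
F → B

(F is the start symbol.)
A FIRST/FIRST conflict occurs when two productions N → α and N → β for the same non-terminal have FIRST(α) ∩ FIRST(β) ≠ ∅ (with ε ∈ FIRST of a nullable right-hand side, so two nullable alternatives also conflict).

FIRST sets of the non-terminals at (or reachable through a nullable prefix from) the front of some alternative:
  FIRST(B) = { ';', 'd' }

Productions for F:
  F → / ) F: FIRST = { '/' }
  F → ) d: FIRST = { ')' }
  F → B: FIRST = { ';', 'd' }
Productions for B:
  B → ;: FIRST = { ';' }
  B → d: FIRST = { 'd' }

All alternatives of each non-terminal have pairwise disjoint FIRST sets.

Answer: No FIRST/FIRST conflicts.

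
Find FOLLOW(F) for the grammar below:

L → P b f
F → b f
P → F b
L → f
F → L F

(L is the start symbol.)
To compute FOLLOW(F), find every occurrence of F on a right-hand side N → α F β: add FIRST(β) \ {ε}, and if β is empty or nullable also add FOLLOW(N). Iterate to a fixed point.

In P → F b: F is followed by b, add FIRST(b) \ {ε} = { 'b' }
In F → L F: F is at the end; this adds FOLLOW(F) to itself — nothing new

Taking the union: FOLLOW(F) = { 'b' }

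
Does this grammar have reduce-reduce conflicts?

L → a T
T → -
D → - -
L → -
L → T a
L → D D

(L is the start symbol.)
Yes — I1: [L → - .] vs [T → - .]

A reduce-reduce conflict occurs when an LR(0) state has two complete items [A → α .] and [B → β .] — both call for a reduction, and with no lookahead the parser cannot choose between them.

Augment with L' → L and build the canonical LR(0) collection (I0 = CLOSURE({[L' → . L]}), then GOTO on every symbol after a dot until no new states appear). It has 12 states:
  I0: { [D → . - -], [L → . -], [L → . D D], [L → . T a], [L → . a T], [L' → . L], [T → . -] }  — shift
  I1: { [D → - . -], [L → - .], [T → - .] }  — shift, 2 reduces
  I2: { [D → . - -], [L → D . D] }  — shift
  I3: { [L' → L .] }  — accept
  I4: { [L → T . a] }  — shift
  I5: { [L → a . T], [T → . -] }  — shift
  I6: { [T → - .] }  — reduce
  I7: { [L → a T .] }  — reduce
  I8: { [L → T a .] }  — reduce
  I9: { [D → - . -] }  — shift
  I10: { [L → D D .] }  — reduce
  I11: { [D → - - .] }  — reduce

I1 contains complete items [L → - .], [T → - .] — reduce-reduce conflict.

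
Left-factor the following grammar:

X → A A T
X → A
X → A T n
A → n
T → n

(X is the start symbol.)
Left-factoring transforms A → αβ₁ | αβ₂ into A → αA' and A' → β₁ | β₂
(α is the longest common prefix among the alternatives). Repeat until
no nonterminal has two alternatives with a common prefix.

Round 1: X has alternatives sharing prefix 'A'. Introduce X': X → A X'
  Add: X' → A T
  Add: X' → ε
  Add: X' → T n

No remaining common prefixes — done.

Resulting grammar:
X → A X'
X' → A T
X' → ε
X' → T n
A → n
T → n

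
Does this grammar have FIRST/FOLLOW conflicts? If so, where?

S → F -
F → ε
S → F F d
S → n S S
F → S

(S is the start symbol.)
A FIRST/FOLLOW conflict occurs when a non-terminal N has a nullable alternative N → β (β ⇒* ε) and another alternative N → α with FIRST(α) ∩ FOLLOW(N) ≠ ∅: on such a lookahead the parser cannot decide between expanding α and letting N vanish via β.

Nullable non-terminals: F.
FIRST sets used below: FIRST(S) = { '-', 'd', 'n' }

F: nullable alternative(s) F → ε; FOLLOW(F) = { '-', 'd', 'n' }
  F → ε: FIRST \ {ε} = { } — this is the only nullable alternative, skip
  F → S: FIRST \ {ε} = { '-', 'd', 'n' } — overlaps FOLLOW(F) on { '-', 'd', 'n' }: CONFLICT

S has no nullable alternative, so no FIRST/FOLLOW check is needed there.

So the grammar has 1 FIRST/FOLLOW conflict (marked CONFLICT above).

Answer: Yes. F → S with FOLLOW(F) on { '-', 'd', 'n' }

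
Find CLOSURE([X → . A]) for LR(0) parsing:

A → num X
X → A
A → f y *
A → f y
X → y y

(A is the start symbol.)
{ [A → . f y *], [A → . f y], [A → . num X], [X → . A] }

Start with: [X → . A]
  [X → . A] has the dot before A: add [A → . num X], [A → . f y *], [A → . f y]
No further items can be added.

CLOSURE = { [A → . f y *], [A → . f y], [A → . num X], [X → . A] }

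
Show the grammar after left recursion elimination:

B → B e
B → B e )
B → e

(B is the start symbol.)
B is directly left-recursive. The standard transformation for
  A → A α₁ | ... | A α_m | β₁ | ... | β_n
is
  A  → β₁ A' | ... | β_n A'
  A' → α₁ A' | ... | α_m A' | ε

B → e becomes B → e B'
B → B e becomes B' → e B'
B → B e ) becomes B' → e ) B'
Add B' → ε

Resulting grammar:
B → e B'
B' → e B'
B' → e ) B'
B' → ε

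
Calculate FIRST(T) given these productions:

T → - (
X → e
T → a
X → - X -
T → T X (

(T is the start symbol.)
{ '-', 'a' }

To compute FIRST(T), examine every production with T on the left-hand side, reading each right-hand side left to right until a non-nullable symbol is reached.

From T → - (:
  - '-' is a terminal: add '-' and stop
From T → a:
  - a is a terminal: add 'a' and stop
From T → T X (:
  - T is the symbol being defined: contributes nothing new
    T is not nullable, so stop

Collecting: FIRST(T) = { '-', 'a' }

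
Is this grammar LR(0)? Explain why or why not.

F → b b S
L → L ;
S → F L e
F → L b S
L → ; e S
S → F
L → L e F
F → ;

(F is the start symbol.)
Augment with F' → F and build the canonical LR(0) collection (I0 = CLOSURE({[F' → . F]}), then GOTO on every symbol after a dot until no new states appear). It has 18 states:
  I0: { [F → . ;], [F → . L b S], [F → . b b S], [F' → . F], [L → . ; e S], [L → . L ;], [L → . L e F] }  — shift
  I1: { [F → ; .], [L → ; . e S] }  — shift, reduce
  I2: { [F' → F .] }  — accept
  I3: { [F → L . b S], [L → L . ;], [L → L . e F] }  — shift
  I4: { [F → b . b S] }  — shift
  I5: { [F → . ;], [F → . L b S], [F → . b b S], [F → b b . S], [L → . ; e S], [L → . L ;], [L → . L e F], [S → . F L e], [S → . F] }  — shift
  I6: { [L → . ; e S], [L → . L ;], [L → . L e F], [S → F . L e], [S → F .] }  — shift, reduce
  I7: { [F → b b S .] }  — reduce
  I8: { [L → ; . e S] }  — shift
  I9: { [L → L . ;], [L → L . e F], [S → F L . e] }  — shift
  I10: { [L → L ; .] }  — reduce
  I11: { [F → . ;], [F → . L b S], [F → . b b S], [L → . ; e S], [L → . L ;], [L → . L e F], [L → L e . F], [S → F L e .] }  — shift, reduce
  I12: { [L → L e F .] }  — reduce
  I13: { [F → . ;], [F → . L b S], [F → . b b S], [L → . ; e S], [L → . L ;], [L → . L e F], [L → ; e . S], [S → . F L e], [S → . F] }  — shift
  I14: { [L → ; e S .] }  — reduce
  I15: { [F → . ;], [F → . L b S], [F → . b b S], [F → L b . S], [L → . ; e S], [L → . L ;], [L → . L e F], [S → . F L e], [S → . F] }  — shift
  I16: { [F → . ;], [F → . L b S], [F → . b b S], [L → . ; e S], [L → . L ;], [L → . L e F], [L → L e . F] }  — shift
  I17: { [F → L b S .] }  — reduce

Conflict in state I1:
  Shift-reduce conflict between [F → ; .] and [L → ; . e S]
So the grammar is NOT LR(0).

Answer: No. Shift-reduce conflict between [F → ; .] and [L → ; . e S]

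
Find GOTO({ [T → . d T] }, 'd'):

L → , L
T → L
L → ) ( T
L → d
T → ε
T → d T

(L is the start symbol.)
GOTO(I, 'd') = CLOSURE({ [A → αX.β] : [A → α.Xβ] ∈ I, X = 'd' })

Items with dot before 'd', with the dot advanced:
  [T → . d T] → [T → d . T]
Closure of the advanced items:
  [T → d . T] has the dot before T: add [T → . L], [T → .], [T → . d T]
  [T → . L] has the dot before L: add [L → . , L], [L → . ) ( T], [L → . d]

GOTO = { [L → . ) ( T], [L → . , L], [L → . d], [T → . L], [T → . d T], [T → .], [T → d . T] }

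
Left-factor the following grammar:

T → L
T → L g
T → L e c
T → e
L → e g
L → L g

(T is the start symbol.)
Left-factoring transforms A → αβ₁ | αβ₂ into A → αA' and A' → β₁ | β₂
(α is the longest common prefix among the alternatives). Repeat until
no nonterminal has two alternatives with a common prefix.

Round 1: T has alternatives sharing prefix 'L'. Introduce T': T → L T'
  Add: T' → ε
  Add: T' → g
  Add: T' → e c

No remaining common prefixes — done.

Resulting grammar:
T → L T'
T' → ε
T' → g
T' → e c
T → e
L → e g
L → L g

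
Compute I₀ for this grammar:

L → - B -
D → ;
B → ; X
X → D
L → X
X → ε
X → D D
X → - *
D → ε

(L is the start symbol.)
First, augment the grammar with L' → L
I₀ = CLOSURE({ [L' → . L] }):
  [L' → . L] has the dot before L: add [L → . - B -], [L → . X]
  [L → . X] has the dot before X: add [X → . D], [X → .], [X → . D D], [X → . - *]
  [X → . D] has the dot before D: add [D → . ;], [D → .]
No further items can be added.

I₀ = { [D → . ;], [D → .], [L → . - B -], [L → . X], [L' → . L], [X → . - *], [X → . D D], [X → . D], [X → .] }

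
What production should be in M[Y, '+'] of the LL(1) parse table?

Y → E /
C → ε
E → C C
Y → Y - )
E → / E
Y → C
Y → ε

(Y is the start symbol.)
Empty (error entry)

To find M[Y, '+'], we find productions for Y where '+' is in the predict set (PREDICT(N → α) = (FIRST(α) \ {ε}) ∪ (FOLLOW(N) if α ⇒* ε)).

Relevant sets:
  FIRST(E) = { '/', ε }
  FIRST(Y) = { '-', '/', ε }
  FIRST(C) = { ε }
  FOLLOW(Y) = { $, '-' }

Y → E /: PREDICT = { '/' }
Y → Y - ): PREDICT = { '-', '/' }
Y → C: PREDICT = { $, '-' }
Y → ε: PREDICT = { $, '-' }

M[Y, '+'] is empty (no production applies)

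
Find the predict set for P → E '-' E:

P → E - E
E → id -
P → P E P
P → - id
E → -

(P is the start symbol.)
PREDICT(P → E '-' E) = (FIRST(RHS) \ {ε}) ∪ (FOLLOW(P) if ε ∈ FIRST(RHS), i.e. RHS ⇒* ε)
FIRST(E) = { '-', 'id' }
FIRST(E '-' E) = { '-', 'id' }
ε ∉ FIRST(E '-' E), so FOLLOW(P) is not added.
PREDICT(P → E '-' E) = { '-', 'id' }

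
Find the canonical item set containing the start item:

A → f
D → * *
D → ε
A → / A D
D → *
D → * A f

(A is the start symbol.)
{ [A → . / A D], [A → . f], [A' → . A] }

First, augment the grammar with A' → A
I₀ = CLOSURE({ [A' → . A] }):
  [A' → . A] has the dot before A: add [A → . f], [A → . / A D]
No further items can be added.

I₀ = { [A → . / A D], [A → . f], [A' → . A] }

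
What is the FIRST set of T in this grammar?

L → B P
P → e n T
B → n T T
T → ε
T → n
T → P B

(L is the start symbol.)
To compute FIRST(T), examine every production with T on the left-hand side, reading each right-hand side left to right until a non-nullable symbol is reached.

FIRST sets of the other non-terminals involved (by the same procedure, iterated to a fixed point):
  FIRST(P) = { 'e' }

From T → ε:
  - ε-production, so ε ∈ FIRST(T)
From T → n:
  - n is a terminal: add 'n' and stop
From T → P B:
  - P is a non-terminal: add FIRST(P) \ {ε} = { 'e' }
    P is not nullable, so stop

Collecting: FIRST(T) = { 'e', 'n', ε }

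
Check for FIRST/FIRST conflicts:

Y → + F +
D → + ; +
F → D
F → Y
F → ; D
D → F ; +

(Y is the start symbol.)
Yes. D → '+' ';' '+' / D → F ';' '+' on { '+' }; F → D / F → Y on { '+' }; F → D / F → ';' D on { ';' }

A FIRST/FIRST conflict occurs when two productions N → α and N → β for the same non-terminal have FIRST(α) ∩ FIRST(β) ≠ ∅ (with ε ∈ FIRST of a nullable right-hand side, so two nullable alternatives also conflict).

FIRST sets of the non-terminals at (or reachable through a nullable prefix from) the front of some alternative:
  FIRST(F) = { '+', ';' }
  FIRST(D) = { '+', ';' }
  FIRST(Y) = { '+' }

Productions for D:
  D → + ; +: FIRST = { '+' }
  D → F ; +: FIRST = { '+', ';' }
Productions for F:
  F → D: FIRST = { '+', ';' }
  F → Y: FIRST = { '+' }
  F → ; D: FIRST = { ';' }
Y has only one production, so no FIRST/FIRST conflict is possible there.

Conflict for D: D → + ; + and D → F ; +
  Overlap: { '+' }
Conflict for F: F → D and F → Y
  Overlap: { '+' }
Conflict for F: F → D and F → ; D
  Overlap: { ';' }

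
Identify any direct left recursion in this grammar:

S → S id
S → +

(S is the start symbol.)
S → S id: LEFT RECURSIVE (starts with S)
S → +: starts with '+'

The grammar has direct left recursion on: S.

Answer: Yes, S is left-recursive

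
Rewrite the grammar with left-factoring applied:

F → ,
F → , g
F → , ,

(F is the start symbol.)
Left-factoring transforms A → αβ₁ | αβ₂ into A → αA' and A' → β₁ | β₂
(α is the longest common prefix among the alternatives). Repeat until
no nonterminal has two alternatives with a common prefix.

Round 1: F has alternatives sharing prefix ','. Introduce F': F → , F'
  Add: F' → ε
  Add: F' → g
  Add: F' → ,

No remaining common prefixes — done.

Resulting grammar:
F → , F'
F' → ε
F' → g
F' → ,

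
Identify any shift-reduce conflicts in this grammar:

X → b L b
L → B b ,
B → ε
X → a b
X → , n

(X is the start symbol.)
A shift-reduce conflict occurs when an LR(0) state has both:
  - a complete (reduce) item [A → α .] (dot at the end), and
  - a shift item [B → β . c γ] (dot before a terminal).

Augment with X' → X and build the canonical LR(0) collection (I0 = CLOSURE({[X' → . X]}), then GOTO on every symbol after a dot until no new states appear). It has 12 states:
  I0: { [X → . , n], [X → . a b], [X → . b L b], [X' → . X] }  — shift
  I1: { [X → , . n] }  — shift
  I2: { [X' → X .] }  — accept
  I3: { [X → a . b] }  — shift
  I4: { [B → .], [L → . B b ,], [X → b . L b] }  — reduce
  I5: { [L → B . b ,] }  — shift
  I6: { [X → b L . b] }  — shift
  I7: { [X → b L b .] }  — reduce
  I8: { [L → B b . ,] }  — shift
  I9: { [L → B b , .] }  — reduce
  I10: { [X → a b .] }  — reduce
  I11: { [X → , n .] }  — reduce

No state contains both a complete item and a shift item.

Answer: No shift-reduce conflicts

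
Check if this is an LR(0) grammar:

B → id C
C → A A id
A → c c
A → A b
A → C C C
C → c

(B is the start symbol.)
Augment with B' → B and build the canonical LR(0) collection (I0 = CLOSURE({[B' → . B]}), then GOTO on every symbol after a dot until no new states appear). It has 13 states:
  I0: { [B → . id C], [B' → . B] }  — shift
  I1: { [B' → B .] }  — accept
  I2: { [A → . A b], [A → . C C C], [A → . c c], [B → id . C], [C → . A A id], [C → . c] }  — shift
  I3: { [A → . A b], [A → . C C C], [A → . c c], [A → A . b], [C → . A A id], [C → . c], [C → A . A id] }  — shift
  I4: { [A → . A b], [A → . C C C], [A → . c c], [A → C . C C], [B → id C .], [C → . A A id], [C → . c] }  — shift, reduce
  I5: { [A → c . c], [C → c .] }  — shift, reduce
  I6: { [A → c c .] }  — reduce
  I7: { [A → . A b], [A → . C C C], [A → . c c], [A → C . C C], [A → C C . C], [C → . A A id], [C → . c] }  — shift
  I8: { [A → . A b], [A → . C C C], [A → . c c], [A → C . C C], [A → C C . C], [A → C C C .], [C → . A A id], [C → . c] }  — shift, reduce
  I9: { [A → . A b], [A → . C C C], [A → . c c], [A → A . b], [C → . A A id], [C → . c], [C → A . A id], [C → A A . id] }  — shift
  I10: { [A → . A b], [A → . C C C], [A → . c c], [A → C . C C], [C → . A A id], [C → . c] }  — shift
  I11: { [A → A b .] }  — reduce
  I12: { [C → A A id .] }  — reduce

Conflict in state I4:
  Shift-reduce conflict between [B → id C .] and [A → . c c]
So the grammar is NOT LR(0).

Answer: No. Shift-reduce conflict between [B → id C .] and [A → . c c]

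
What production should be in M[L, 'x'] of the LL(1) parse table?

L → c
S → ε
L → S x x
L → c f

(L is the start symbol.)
To find M[L, 'x'], we find productions for L where 'x' is in the predict set (PREDICT(N → α) = (FIRST(α) \ {ε}) ∪ (FOLLOW(N) if α ⇒* ε)).

Relevant sets:
  FIRST(S) = { ε }

L → c: PREDICT = { 'c' }
L → S x x: PREDICT = { 'x' }
  'x' is in predict set, so this production goes in M[L, 'x']
L → c f: PREDICT = { 'c' }

M[L, 'x'] = L → S x x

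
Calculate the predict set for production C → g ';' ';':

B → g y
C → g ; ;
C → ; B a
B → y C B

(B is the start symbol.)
{ 'g' }

PREDICT(C → g ';' ';') = (FIRST(RHS) \ {ε}) ∪ (FOLLOW(C) if ε ∈ FIRST(RHS), i.e. RHS ⇒* ε)
FIRST(g ';' ';') = { 'g' }
ε ∉ FIRST(g ';' ';'), so FOLLOW(C) is not added.
PREDICT(C → g ';' ';') = { 'g' }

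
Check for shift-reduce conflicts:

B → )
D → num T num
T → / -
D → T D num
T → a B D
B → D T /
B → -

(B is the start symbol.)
Augment with B' → B and build the canonical LR(0) collection (I0 = CLOSURE({[B' → . B]}), then GOTO on every symbol after a dot until no new states appear). It has 18 states:
  I0: { [B → . )], [B → . -], [B → . D T /], [B' → . B], [D → . T D num], [D → . num T num], [T → . / -], [T → . a B D] }  — shift
  I1: { [B → ) .] }  — reduce
  I2: { [B → - .] }  — reduce
  I3: { [T → / . -] }  — shift
  I4: { [B' → B .] }  — accept
  I5: { [B → D . T /], [T → . / -], [T → . a B D] }  — shift
  I6: { [D → . T D num], [D → . num T num], [D → T . D num], [T → . / -], [T → . a B D] }  — shift
  I7: { [B → . )], [B → . -], [B → . D T /], [D → . T D num], [D → . num T num], [T → . / -], [T → . a B D], [T → a . B D] }  — shift
  I8: { [D → num . T num], [T → . / -], [T → . a B D] }  — shift
  I9: { [D → num T . num] }  — shift
  I10: { [D → num T num .] }  — reduce
  I11: { [D → . T D num], [D → . num T num], [T → . / -], [T → . a B D], [T → a B . D] }  — shift
  I12: { [T → a B D .] }  — reduce
  I13: { [D → T D . num] }  — shift
  I14: { [D → T D num .] }  — reduce
  I15: { [B → D T . /] }  — shift
  I16: { [B → D T / .] }  — reduce
  I17: { [T → / - .] }  — reduce

No state contains both a complete item and a shift item.

Answer: No shift-reduce conflicts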